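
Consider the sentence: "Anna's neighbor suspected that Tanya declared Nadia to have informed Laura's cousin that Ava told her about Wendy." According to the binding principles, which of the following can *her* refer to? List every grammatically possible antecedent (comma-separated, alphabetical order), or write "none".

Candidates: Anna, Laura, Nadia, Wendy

*her* is a pronoun; Principle B requires it to be free in its binding domain — the clause headed by 'told'.
— Anna: possessor inside the subject DP of the matrix clause; does not c-command the pronoun — Principle B does not apply; allowed.
— Laura: possessor inside the object DP of the clause headed by 'informed'; does not c-command the pronoun — Principle B does not apply; allowed.
— Nadia: subject of the clause headed by 'informed'; c-commands the pronoun but lies outside its binding domain — allowed.
— Wendy: second object of the clause headed by 'told'; is c-commanded by the pronoun; coreference would bind this R-expression — blocked (Principle C).

Anna, Laura, Nadia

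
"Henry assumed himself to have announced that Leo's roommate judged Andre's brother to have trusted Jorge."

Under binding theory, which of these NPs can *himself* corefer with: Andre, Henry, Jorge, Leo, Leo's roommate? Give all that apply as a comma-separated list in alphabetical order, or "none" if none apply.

*himself* is a reflexive; Principle A requires it to be bound within its binding domain — the matrix clause.
— Andre: possessor inside the subject DP of the clause headed by 'trusted'; does not c-command the reflexive — cannot bind it (Principle A).
— Henry: subject of the matrix clause; c-commands the reflexive within its binding domain — allowed (Principle A).
— Jorge: object of the clause headed by 'trusted'; does not c-command the reflexive — cannot bind it (Principle A).
— Leo: possessor inside the subject DP of the clause headed by 'judged'; does not c-command the reflexive — cannot bind it (Principle A).
— Leo's roommate: subject of the clause headed by 'judged'; does not c-command the reflexive — cannot bind it (Principle A).

Henry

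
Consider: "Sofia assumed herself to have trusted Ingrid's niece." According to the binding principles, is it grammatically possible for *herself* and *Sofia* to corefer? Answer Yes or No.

Yes

*herself* is a reflexive; Principle A requires it to be bound within its binding domain — the matrix clause.
— Sofia: subject of the matrix clause; c-commands the reflexive within its binding domain — allowed (Principle A).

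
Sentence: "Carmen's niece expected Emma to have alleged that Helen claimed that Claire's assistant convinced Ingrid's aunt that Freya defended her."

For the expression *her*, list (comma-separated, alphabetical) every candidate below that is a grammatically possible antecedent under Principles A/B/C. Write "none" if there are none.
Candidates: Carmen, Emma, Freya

Carmen, Emma

*her* is a pronoun; Principle B requires it to be free in its binding domain — the clause headed by 'defended'.
— Carmen: possessor inside the subject DP of the matrix clause; does not c-command the pronoun — Principle B does not apply; allowed.
— Emma: subject of the clause headed by 'alleged'; c-commands the pronoun but lies outside its binding domain — allowed.
— Freya: subject of the clause headed by 'defended'; c-commands the pronoun within its binding domain — blocked (Principle B).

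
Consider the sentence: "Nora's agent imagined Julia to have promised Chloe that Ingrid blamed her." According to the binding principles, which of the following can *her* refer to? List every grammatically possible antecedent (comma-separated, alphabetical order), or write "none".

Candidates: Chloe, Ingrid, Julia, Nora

Chloe, Julia, Nora

*her* is a pronoun; Principle B requires it to be free in its binding domain — the clause headed by 'blamed'.
— Chloe: object of the clause headed by 'promised'; c-commands the pronoun but lies outside its binding domain — allowed.
— Ingrid: subject of the clause headed by 'blamed'; c-commands the pronoun within its binding domain — blocked (Principle B).
— Julia: subject of the clause headed by 'promised'; c-commands the pronoun but lies outside its binding domain — allowed.
— Nora: possessor inside the subject DP of the matrix clause; does not c-command the pronoun — Principle B does not apply; allowed.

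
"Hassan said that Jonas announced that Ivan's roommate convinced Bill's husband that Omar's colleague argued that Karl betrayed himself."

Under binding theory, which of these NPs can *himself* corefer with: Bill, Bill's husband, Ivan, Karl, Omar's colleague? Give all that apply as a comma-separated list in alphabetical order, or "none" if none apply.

Karl

*himself* is a reflexive; Principle A requires it to be bound within its binding domain — the clause headed by 'betrayed'.
— Bill: possessor inside the object DP of the clause headed by 'convinced'; does not c-command the reflexive — cannot bind it (Principle A).
— Bill's husband: object of the clause headed by 'convinced'; c-commands the reflexive but lies outside its binding domain — cannot bind it (Principle A).
— Ivan: possessor inside the subject DP of the clause headed by 'convinced'; does not c-command the reflexive — cannot bind it (Principle A).
— Karl: subject of the clause headed by 'betrayed'; c-commands the reflexive within its binding domain — allowed (Principle A).
— Omar's colleague: subject of the clause headed by 'argued'; c-commands the reflexive but lies outside its binding domain — cannot bind it (Principle A).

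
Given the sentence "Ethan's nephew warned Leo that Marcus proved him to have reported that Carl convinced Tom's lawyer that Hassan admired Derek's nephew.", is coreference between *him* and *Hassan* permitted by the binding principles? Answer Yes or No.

No

*him* is a pronoun; Principle B requires it to be free in its binding domain — the clause headed by 'proved'.
— Hassan: subject of the clause headed by 'admired'; is c-commanded by the pronoun; coreference would bind this R-expression — blocked (Principle C).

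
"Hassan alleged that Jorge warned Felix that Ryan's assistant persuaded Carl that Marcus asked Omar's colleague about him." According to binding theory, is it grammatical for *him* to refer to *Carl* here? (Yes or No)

Yes

*Carl* is an R-expression; Principle C requires it to be free (not bound by any c-commanding expression).
— him: second object of the clause headed by 'asked'; the pronoun does not c-command the R-expression — coreference allowed.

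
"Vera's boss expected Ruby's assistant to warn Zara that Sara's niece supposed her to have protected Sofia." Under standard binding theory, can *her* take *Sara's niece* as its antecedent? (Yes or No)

No

*her* is a pronoun; Principle B requires it to be free in its binding domain — the clause headed by 'supposed'.
— Sara's niece: subject of the clause headed by 'supposed'; c-commands the pronoun within its binding domain — blocked (Principle B).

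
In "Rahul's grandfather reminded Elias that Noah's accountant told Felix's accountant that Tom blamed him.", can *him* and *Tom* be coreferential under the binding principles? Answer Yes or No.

*Tom* is an R-expression; Principle C requires it to be free (not bound by any c-commanding expression).
— him: object of the clause headed by 'blamed'; the R-expression locally c-commands the pronoun — coreference blocked (Principle B on the pronoun).

No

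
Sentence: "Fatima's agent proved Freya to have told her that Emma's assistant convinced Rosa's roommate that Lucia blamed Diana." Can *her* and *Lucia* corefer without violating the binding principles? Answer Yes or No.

No

*Lucia* is an R-expression; Principle C requires it to be free (not bound by any c-commanding expression).
— her: object of the clause headed by 'told'; the pronoun c-commands the R-expression — coreference blocked (Principle C).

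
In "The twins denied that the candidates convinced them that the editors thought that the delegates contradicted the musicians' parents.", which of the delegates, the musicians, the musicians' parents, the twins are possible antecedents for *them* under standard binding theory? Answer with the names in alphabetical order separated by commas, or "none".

the twins

*them* is a pronoun; Principle B requires it to be free in its binding domain — the clause headed by 'convinced'.
— the delegates: subject of the clause headed by 'contradicted'; is c-commanded by the pronoun; coreference would bind this R-expression — blocked (Principle C).
— the musicians: possessor inside the object DP of the clause headed by 'contradicted'; is c-commanded by the pronoun; coreference would bind this R-expression — blocked (Principle C).
— the musicians' parents: object of the clause headed by 'contradicted'; is c-commanded by the pronoun; coreference would bind this R-expression — blocked (Principle C).
— the twins: subject of the matrix clause; c-commands the pronoun but lies outside its binding domain — allowed.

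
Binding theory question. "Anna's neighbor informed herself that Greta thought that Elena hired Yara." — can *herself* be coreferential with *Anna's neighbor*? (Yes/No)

Yes

*herself* is a reflexive; Principle A requires it to be bound within its binding domain — the matrix clause.
— Anna's neighbor: subject of the matrix clause; c-commands the reflexive within its binding domain — allowed (Principle A).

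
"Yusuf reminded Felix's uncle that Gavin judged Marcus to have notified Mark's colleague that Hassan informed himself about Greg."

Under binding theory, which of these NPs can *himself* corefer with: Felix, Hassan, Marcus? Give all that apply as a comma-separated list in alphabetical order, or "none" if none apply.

Hassan

*himself* is a reflexive; Principle A requires it to be bound within its binding domain — the clause headed by 'informed'.
— Felix: possessor inside the object DP of the matrix clause; does not c-command the reflexive — cannot bind it (Principle A).
— Hassan: subject of the clause headed by 'informed'; c-commands the reflexive within its binding domain — allowed (Principle A).
— Marcus: subject of the clause headed by 'notified'; c-commands the reflexive but lies outside its binding domain — cannot bind it (Principle A).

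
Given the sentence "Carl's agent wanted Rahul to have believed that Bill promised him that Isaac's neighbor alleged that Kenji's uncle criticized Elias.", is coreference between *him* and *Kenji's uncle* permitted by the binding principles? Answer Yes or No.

*him* is a pronoun; Principle B requires it to be free in its binding domain — the clause headed by 'promised'.
— Kenji's uncle: subject of the clause headed by 'criticized'; is c-commanded by the pronoun; coreference would bind this R-expression — blocked (Principle C).

No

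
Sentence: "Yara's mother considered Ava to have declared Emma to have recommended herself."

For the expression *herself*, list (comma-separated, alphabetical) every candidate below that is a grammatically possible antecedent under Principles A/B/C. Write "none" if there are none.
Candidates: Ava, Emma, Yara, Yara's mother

*herself* is a reflexive; Principle A requires it to be bound within its binding domain — the clause headed by 'recommended'.
— Ava: subject of the clause headed by 'declared'; c-commands the reflexive but lies outside its binding domain — cannot bind it (Principle A).
— Emma: subject of the clause headed by 'recommended'; c-commands the reflexive within its binding domain — allowed (Principle A).
— Yara: possessor inside the subject DP of the matrix clause; does not c-command the reflexive — cannot bind it (Principle A).
— Yara's mother: subject of the matrix clause; c-commands the reflexive but lies outside its binding domain — cannot bind it (Principle A).

Emma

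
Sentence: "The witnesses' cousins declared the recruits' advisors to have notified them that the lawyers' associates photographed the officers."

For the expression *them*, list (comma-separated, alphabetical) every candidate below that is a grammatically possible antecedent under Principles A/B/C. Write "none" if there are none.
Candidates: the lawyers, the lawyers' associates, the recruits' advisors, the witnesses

*them* is a pronoun; Principle B requires it to be free in its binding domain — the clause headed by 'notified'.
— the lawyers: possessor inside the subject DP of the clause headed by 'photographed'; is c-commanded by the pronoun; coreference would bind this R-expression — blocked (Principle C).
— the lawyers' associates: subject of the clause headed by 'photographed'; is c-commanded by the pronoun; coreference would bind this R-expression — blocked (Principle C).
— the recruits' advisors: subject of the clause headed by 'notified'; c-commands the pronoun within its binding domain — blocked (Principle B).
— the witnesses: possessor inside the subject DP of the matrix clause; does not c-command the pronoun — Principle B does not apply; allowed.

the witnesses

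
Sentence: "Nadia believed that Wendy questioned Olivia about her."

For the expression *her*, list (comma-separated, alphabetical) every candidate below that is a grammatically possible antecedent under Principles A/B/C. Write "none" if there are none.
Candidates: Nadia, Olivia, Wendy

*her* is a pronoun; Principle B requires it to be free in its binding domain — the clause headed by 'questioned'.
— Nadia: subject of the matrix clause; c-commands the pronoun but lies outside its binding domain — allowed.
— Olivia: object of the clause headed by 'questioned'; c-commands the pronoun within its binding domain — blocked (Principle B).
— Wendy: subject of the clause headed by 'questioned'; c-commands the pronoun within its binding domain — blocked (Principle B).

Nadia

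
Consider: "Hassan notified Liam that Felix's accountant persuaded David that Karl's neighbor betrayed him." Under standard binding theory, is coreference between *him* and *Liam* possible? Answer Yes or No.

Yes

*Liam* is an R-expression; Principle C requires it to be free (not bound by any c-commanding expression).
— him: object of the clause headed by 'betrayed'; the pronoun does not c-command the R-expression — coreference allowed.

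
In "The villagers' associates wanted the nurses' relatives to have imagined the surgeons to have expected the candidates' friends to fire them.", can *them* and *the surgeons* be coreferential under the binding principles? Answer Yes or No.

Yes

*the surgeons* is an R-expression; Principle C requires it to be free (not bound by any c-commanding expression).
— them: object of the clause headed by 'fire'; the pronoun does not c-command the R-expression — coreference allowed.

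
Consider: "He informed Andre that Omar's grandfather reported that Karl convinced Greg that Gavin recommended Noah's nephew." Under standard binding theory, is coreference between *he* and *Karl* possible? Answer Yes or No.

No

*Karl* is an R-expression; Principle C requires it to be free (not bound by any c-commanding expression).
— he: subject of the matrix clause; the pronoun c-commands the R-expression — coreference blocked (Principle C).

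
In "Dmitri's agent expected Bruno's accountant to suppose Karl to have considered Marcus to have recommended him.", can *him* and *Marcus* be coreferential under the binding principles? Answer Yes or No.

*Marcus* is an R-expression; Principle C requires it to be free (not bound by any c-commanding expression).
— him: object of the clause headed by 'recommended'; the R-expression locally c-commands the pronoun — coreference blocked (Principle B on the pronoun).

No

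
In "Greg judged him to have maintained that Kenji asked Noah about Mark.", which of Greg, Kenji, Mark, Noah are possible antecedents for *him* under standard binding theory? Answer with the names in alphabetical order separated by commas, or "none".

*him* is a pronoun; Principle B requires it to be free in its binding domain — the matrix clause.
— Greg: subject of the matrix clause; c-commands the pronoun within its binding domain — blocked (Principle B).
— Kenji: subject of the clause headed by 'asked'; is c-commanded by the pronoun; coreference would bind this R-expression — blocked (Principle C).
— Mark: second object of the clause headed by 'asked'; is c-commanded by the pronoun; coreference would bind this R-expression — blocked (Principle C).
— Noah: object of the clause headed by 'asked'; is c-commanded by the pronoun; coreference would bind this R-expression — blocked (Principle C).

none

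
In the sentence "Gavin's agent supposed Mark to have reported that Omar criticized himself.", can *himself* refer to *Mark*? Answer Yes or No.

*himself* is a reflexive; Principle A requires it to be bound within its binding domain — the clause headed by 'criticized'.
— Mark: subject of the clause headed by 'reported'; c-commands the reflexive but lies outside its binding domain — cannot bind it (Principle A).

No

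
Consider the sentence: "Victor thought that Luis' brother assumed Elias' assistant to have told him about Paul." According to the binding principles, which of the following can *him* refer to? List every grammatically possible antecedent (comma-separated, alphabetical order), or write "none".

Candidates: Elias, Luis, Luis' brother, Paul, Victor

Elias, Luis, Luis' brother, Victor

*him* is a pronoun; Principle B requires it to be free in its binding domain — the clause headed by 'told'.
— Elias: possessor inside the subject DP of the clause headed by 'told'; does not c-command the pronoun — Principle B does not apply; allowed.
— Luis: possessor inside the subject DP of the clause headed by 'assumed'; does not c-command the pronoun — Principle B does not apply; allowed.
— Luis' brother: subject of the clause headed by 'assumed'; c-commands the pronoun but lies outside its binding domain — allowed.
— Paul: second object of the clause headed by 'told'; is c-commanded by the pronoun; coreference would bind this R-expression — blocked (Principle C).
— Victor: subject of the matrix clause; c-commands the pronoun but lies outside its binding domain — allowed.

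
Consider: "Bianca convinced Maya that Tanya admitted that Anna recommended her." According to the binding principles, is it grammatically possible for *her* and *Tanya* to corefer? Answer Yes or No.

*her* is a pronoun; Principle B requires it to be free in its binding domain — the clause headed by 'recommended'.
— Tanya: subject of the clause headed by 'admitted'; c-commands the pronoun but lies outside its binding domain — allowed.

Yes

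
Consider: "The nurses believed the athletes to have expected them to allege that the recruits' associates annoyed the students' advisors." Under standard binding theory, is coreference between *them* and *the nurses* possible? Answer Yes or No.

Yes

*the nurses* is an R-expression; Principle C requires it to be free (not bound by any c-commanding expression).
— them: subject of the clause headed by 'allege'; the pronoun does not c-command the R-expression — coreference allowed.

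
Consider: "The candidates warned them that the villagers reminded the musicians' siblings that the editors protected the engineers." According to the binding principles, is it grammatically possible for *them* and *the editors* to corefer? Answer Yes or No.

No

*them* is a pronoun; Principle B requires it to be free in its binding domain — the matrix clause.
— the editors: subject of the clause headed by 'protected'; is c-commanded by the pronoun; coreference would bind this R-expression — blocked (Principle C).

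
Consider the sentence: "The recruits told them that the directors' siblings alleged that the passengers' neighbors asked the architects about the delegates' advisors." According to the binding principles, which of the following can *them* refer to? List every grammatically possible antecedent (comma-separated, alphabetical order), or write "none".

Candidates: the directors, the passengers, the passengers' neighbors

*them* is a pronoun; Principle B requires it to be free in its binding domain — the matrix clause.
— the directors: possessor inside the subject DP of the clause headed by 'alleged'; is c-commanded by the pronoun; coreference would bind this R-expression — blocked (Principle C).
— the passengers: possessor inside the subject DP of the clause headed by 'asked'; is c-commanded by the pronoun; coreference would bind this R-expression — blocked (Principle C).
— the passengers' neighbors: subject of the clause headed by 'asked'; is c-commanded by the pronoun; coreference would bind this R-expression — blocked (Principle C).

none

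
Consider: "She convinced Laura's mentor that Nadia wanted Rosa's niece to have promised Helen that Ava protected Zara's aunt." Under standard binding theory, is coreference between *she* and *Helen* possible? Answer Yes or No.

No

*Helen* is an R-expression; Principle C requires it to be free (not bound by any c-commanding expression).
— she: subject of the matrix clause; the pronoun c-commands the R-expression — coreference blocked (Principle C).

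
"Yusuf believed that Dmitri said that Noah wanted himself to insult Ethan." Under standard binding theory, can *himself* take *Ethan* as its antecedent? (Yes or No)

*himself* is a reflexive; Principle A requires it to be bound within its binding domain — the clause headed by 'wanted'.
— Ethan: object of the clause headed by 'insult'; does not c-command the reflexive — cannot bind it (Principle A).

No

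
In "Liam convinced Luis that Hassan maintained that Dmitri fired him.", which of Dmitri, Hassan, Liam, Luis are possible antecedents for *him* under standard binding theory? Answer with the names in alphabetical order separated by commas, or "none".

Hassan, Liam, Luis

*him* is a pronoun; Principle B requires it to be free in its binding domain — the clause headed by 'fired'.
— Dmitri: subject of the clause headed by 'fired'; c-commands the pronoun within its binding domain — blocked (Principle B).
— Hassan: subject of the clause headed by 'maintained'; c-commands the pronoun but lies outside its binding domain — allowed.
— Liam: subject of the matrix clause; c-commands the pronoun but lies outside its binding domain — allowed.
— Luis: object of the matrix clause; c-commands the pronoun but lies outside its binding domain — allowed.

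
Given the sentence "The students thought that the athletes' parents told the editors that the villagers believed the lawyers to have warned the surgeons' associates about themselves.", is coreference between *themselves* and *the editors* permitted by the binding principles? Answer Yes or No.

*themselves* is a reflexive; Principle A requires it to be bound within its binding domain — the clause headed by 'warned'.
— the editors: object of the clause headed by 'told'; c-commands the reflexive but lies outside its binding domain — cannot bind it (Principle A).

No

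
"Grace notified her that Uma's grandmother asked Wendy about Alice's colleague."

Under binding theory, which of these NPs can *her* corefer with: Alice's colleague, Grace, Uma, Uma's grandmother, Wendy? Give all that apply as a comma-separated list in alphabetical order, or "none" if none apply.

none

*her* is a pronoun; Principle B requires it to be free in its binding domain — the matrix clause.
— Alice's colleague: second object of the clause headed by 'asked'; is c-commanded by the pronoun; coreference would bind this R-expression — blocked (Principle C).
— Grace: subject of the matrix clause; c-commands the pronoun within its binding domain — blocked (Principle B).
— Uma: possessor inside the subject DP of the clause headed by 'asked'; is c-commanded by the pronoun; coreference would bind this R-expression — blocked (Principle C).
— Uma's grandmother: subject of the clause headed by 'asked'; is c-commanded by the pronoun; coreference would bind this R-expression — blocked (Principle C).
— Wendy: object of the clause headed by 'asked'; is c-commanded by the pronoun; coreference would bind this R-expression — blocked (Principle C).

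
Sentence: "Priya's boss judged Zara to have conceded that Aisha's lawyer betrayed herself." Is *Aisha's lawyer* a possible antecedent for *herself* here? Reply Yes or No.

*herself* is a reflexive; Principle A requires it to be bound within its binding domain — the clause headed by 'betrayed'.
— Aisha's lawyer: subject of the clause headed by 'betrayed'; c-commands the reflexive within its binding domain — allowed (Principle A).

Yes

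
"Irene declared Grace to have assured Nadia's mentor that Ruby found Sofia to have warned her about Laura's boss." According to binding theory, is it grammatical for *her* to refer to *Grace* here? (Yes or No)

*Grace* is an R-expression; Principle C requires it to be free (not bound by any c-commanding expression).
— her: object of the clause headed by 'warned'; the pronoun does not c-command the R-expression — coreference allowed.

Yes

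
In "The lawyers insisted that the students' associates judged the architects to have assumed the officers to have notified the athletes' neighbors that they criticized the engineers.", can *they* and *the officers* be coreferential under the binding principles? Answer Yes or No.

Yes

*the officers* is an R-expression; Principle C requires it to be free (not bound by any c-commanding expression).
— they: subject of the clause headed by 'criticized'; the pronoun does not c-command the R-expression — coreference allowed.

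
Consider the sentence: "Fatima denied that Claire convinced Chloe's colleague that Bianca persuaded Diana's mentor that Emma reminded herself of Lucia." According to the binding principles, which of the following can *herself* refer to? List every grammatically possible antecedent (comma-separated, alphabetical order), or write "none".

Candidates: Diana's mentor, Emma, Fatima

Emma

*herself* is a reflexive; Principle A requires it to be bound within its binding domain — the clause headed by 'reminded'.
— Diana's mentor: object of the clause headed by 'persuaded'; c-commands the reflexive but lies outside its binding domain — cannot bind it (Principle A).
— Emma: subject of the clause headed by 'reminded'; c-commands the reflexive within its binding domain — allowed (Principle A).
— Fatima: subject of the matrix clause; c-commands the reflexive but lies outside its binding domain — cannot bind it (Principle A).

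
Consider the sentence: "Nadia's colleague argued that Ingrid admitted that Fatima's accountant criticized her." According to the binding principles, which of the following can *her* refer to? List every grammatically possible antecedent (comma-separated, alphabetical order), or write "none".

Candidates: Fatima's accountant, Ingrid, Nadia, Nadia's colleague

*her* is a pronoun; Principle B requires it to be free in its binding domain — the clause headed by 'criticized'.
— Fatima's accountant: subject of the clause headed by 'criticized'; c-commands the pronoun within its binding domain — blocked (Principle B).
— Ingrid: subject of the clause headed by 'admitted'; c-commands the pronoun but lies outside its binding domain — allowed.
— Nadia: possessor inside the subject DP of the matrix clause; does not c-command the pronoun — Principle B does not apply; allowed.
— Nadia's colleague: subject of the matrix clause; c-commands the pronoun but lies outside its binding domain — allowed.

Ingrid, Nadia, Nadia's colleague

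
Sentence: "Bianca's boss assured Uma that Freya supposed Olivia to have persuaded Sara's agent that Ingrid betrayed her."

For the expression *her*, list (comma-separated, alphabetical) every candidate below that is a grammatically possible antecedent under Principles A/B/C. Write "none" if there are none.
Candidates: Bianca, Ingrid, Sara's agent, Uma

Bianca, Sara's agent, Uma

*her* is a pronoun; Principle B requires it to be free in its binding domain — the clause headed by 'betrayed'.
— Bianca: possessor inside the subject DP of the matrix clause; does not c-command the pronoun — Principle B does not apply; allowed.
— Ingrid: subject of the clause headed by 'betrayed'; c-commands the pronoun within its binding domain — blocked (Principle B).
— Sara's agent: object of the clause headed by 'persuaded'; c-commands the pronoun but lies outside its binding domain — allowed.
— Uma: object of the matrix clause; c-commands the pronoun but lies outside its binding domain — allowed.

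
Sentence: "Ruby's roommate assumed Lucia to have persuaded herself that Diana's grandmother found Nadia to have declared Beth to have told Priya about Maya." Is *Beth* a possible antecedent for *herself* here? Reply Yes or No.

No

*herself* is a reflexive; Principle A requires it to be bound within its binding domain — the clause headed by 'persuaded'.
— Beth: subject of the clause headed by 'told'; does not c-command the reflexive — cannot bind it (Principle A).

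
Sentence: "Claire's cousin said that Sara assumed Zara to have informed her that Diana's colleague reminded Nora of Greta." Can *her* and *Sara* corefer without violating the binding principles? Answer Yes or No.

*Sara* is an R-expression; Principle C requires it to be free (not bound by any c-commanding expression).
— her: object of the clause headed by 'informed'; the pronoun does not c-command the R-expression — coreference allowed.

Yes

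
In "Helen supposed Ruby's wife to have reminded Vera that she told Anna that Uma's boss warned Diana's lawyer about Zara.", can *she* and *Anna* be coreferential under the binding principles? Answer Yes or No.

No

*Anna* is an R-expression; Principle C requires it to be free (not bound by any c-commanding expression).
— she: subject of the clause headed by 'told'; the pronoun c-commands the R-expression — coreference blocked (Principle C).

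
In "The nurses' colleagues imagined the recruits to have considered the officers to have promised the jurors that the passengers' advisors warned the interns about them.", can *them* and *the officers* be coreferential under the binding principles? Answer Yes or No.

Yes

*the officers* is an R-expression; Principle C requires it to be free (not bound by any c-commanding expression).
— them: second object of the clause headed by 'warned'; the pronoun does not c-command the R-expression — coreference allowed.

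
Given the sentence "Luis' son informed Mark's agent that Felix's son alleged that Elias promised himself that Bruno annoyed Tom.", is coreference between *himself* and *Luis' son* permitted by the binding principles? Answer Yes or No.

No

*himself* is a reflexive; Principle A requires it to be bound within its binding domain — the clause headed by 'promised'.
— Luis' son: subject of the matrix clause; c-commands the reflexive but lies outside its binding domain — cannot bind it (Principle A).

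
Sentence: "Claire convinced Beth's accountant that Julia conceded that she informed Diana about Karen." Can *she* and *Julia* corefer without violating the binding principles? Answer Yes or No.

Yes

*Julia* is an R-expression; Principle C requires it to be free (not bound by any c-commanding expression).
— she: subject of the clause headed by 'informed'; the pronoun does not c-command the R-expression — coreference allowed.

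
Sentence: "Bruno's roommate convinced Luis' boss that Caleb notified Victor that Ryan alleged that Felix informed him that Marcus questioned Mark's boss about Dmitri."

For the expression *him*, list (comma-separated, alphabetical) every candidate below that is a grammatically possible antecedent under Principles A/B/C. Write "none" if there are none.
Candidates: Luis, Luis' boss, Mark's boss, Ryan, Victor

Luis, Luis' boss, Ryan, Victor

*him* is a pronoun; Principle B requires it to be free in its binding domain — the clause headed by 'informed'.
— Luis: possessor inside the object DP of the matrix clause; does not c-command the pronoun — Principle B does not apply; allowed.
— Luis' boss: object of the matrix clause; c-commands the pronoun but lies outside its binding domain — allowed.
— Mark's boss: object of the clause headed by 'questioned'; is c-commanded by the pronoun; coreference would bind this R-expression — blocked (Principle C).
— Ryan: subject of the clause headed by 'alleged'; c-commands the pronoun but lies outside its binding domain — allowed.
— Victor: object of the clause headed by 'notified'; c-commands the pronoun but lies outside its binding domain — allowed.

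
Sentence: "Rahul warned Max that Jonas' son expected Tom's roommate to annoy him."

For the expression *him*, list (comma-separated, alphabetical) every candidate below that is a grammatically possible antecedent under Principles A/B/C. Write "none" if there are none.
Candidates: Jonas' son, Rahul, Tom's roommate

Jonas' son, Rahul

*him* is a pronoun; Principle B requires it to be free in its binding domain — the clause headed by 'annoy'.
— Jonas' son: subject of the clause headed by 'expected'; c-commands the pronoun but lies outside its binding domain — allowed.
— Rahul: subject of the matrix clause; c-commands the pronoun but lies outside its binding domain — allowed.
— Tom's roommate: subject of the clause headed by 'annoy'; c-commands the pronoun within its binding domain — blocked (Principle B).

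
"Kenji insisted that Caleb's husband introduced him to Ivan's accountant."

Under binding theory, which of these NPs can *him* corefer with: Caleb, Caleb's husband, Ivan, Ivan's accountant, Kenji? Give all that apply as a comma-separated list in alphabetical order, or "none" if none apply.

*him* is a pronoun; Principle B requires it to be free in its binding domain — the clause headed by 'introduced'.
— Caleb: possessor inside the subject DP of the clause headed by 'introduced'; does not c-command the pronoun — Principle B does not apply; allowed.
— Caleb's husband: subject of the clause headed by 'introduced'; c-commands the pronoun within its binding domain — blocked (Principle B).
— Ivan: possessor inside the second object DP of the clause headed by 'introduced'; is c-commanded by the pronoun; coreference would bind this R-expression — blocked (Principle C).
— Ivan's accountant: second object of the clause headed by 'introduced'; is c-commanded by the pronoun; coreference would bind this R-expression — blocked (Principle C).
— Kenji: subject of the matrix clause; c-commands the pronoun but lies outside its binding domain — allowed.

Caleb, Kenji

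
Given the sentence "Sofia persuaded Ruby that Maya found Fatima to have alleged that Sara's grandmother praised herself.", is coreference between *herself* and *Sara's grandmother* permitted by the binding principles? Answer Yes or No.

Yes

*herself* is a reflexive; Principle A requires it to be bound within its binding domain — the clause headed by 'praised'.
— Sara's grandmother: subject of the clause headed by 'praised'; c-commands the reflexive within its binding domain — allowed (Principle A).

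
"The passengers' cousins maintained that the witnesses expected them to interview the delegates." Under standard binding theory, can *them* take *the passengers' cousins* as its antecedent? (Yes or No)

Yes

*them* is a pronoun; Principle B requires it to be free in its binding domain — the clause headed by 'expected'.
— the passengers' cousins: subject of the matrix clause; c-commands the pronoun but lies outside its binding domain — allowed.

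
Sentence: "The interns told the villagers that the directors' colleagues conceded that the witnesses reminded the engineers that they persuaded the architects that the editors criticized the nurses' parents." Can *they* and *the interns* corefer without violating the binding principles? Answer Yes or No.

Yes

*the interns* is an R-expression; Principle C requires it to be free (not bound by any c-commanding expression).
— they: subject of the clause headed by 'persuaded'; the pronoun does not c-command the R-expression — coreference allowed.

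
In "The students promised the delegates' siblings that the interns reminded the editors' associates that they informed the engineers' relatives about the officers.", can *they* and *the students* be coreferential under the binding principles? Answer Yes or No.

Yes

*the students* is an R-expression; Principle C requires it to be free (not bound by any c-commanding expression).
— they: subject of the clause headed by 'informed'; the pronoun does not c-command the R-expression — coreference allowed.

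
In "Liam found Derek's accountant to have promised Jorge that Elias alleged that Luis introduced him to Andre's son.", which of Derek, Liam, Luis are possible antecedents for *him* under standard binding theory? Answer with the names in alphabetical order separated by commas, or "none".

Derek, Liam

*him* is a pronoun; Principle B requires it to be free in its binding domain — the clause headed by 'introduced'.
— Derek: possessor inside the subject DP of the clause headed by 'promised'; does not c-command the pronoun — Principle B does not apply; allowed.
— Liam: subject of the matrix clause; c-commands the pronoun but lies outside its binding domain — allowed.
— Luis: subject of the clause headed by 'introduced'; c-commands the pronoun within its binding domain — blocked (Principle B).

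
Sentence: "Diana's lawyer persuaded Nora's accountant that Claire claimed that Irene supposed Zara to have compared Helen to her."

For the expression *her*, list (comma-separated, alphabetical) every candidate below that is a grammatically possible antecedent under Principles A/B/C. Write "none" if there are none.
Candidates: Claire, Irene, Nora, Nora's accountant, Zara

Claire, Irene, Nora, Nora's accountant

*her* is a pronoun; Principle B requires it to be free in its binding domain — the clause headed by 'compared'.
— Claire: subject of the clause headed by 'claimed'; c-commands the pronoun but lies outside its binding domain — allowed.
— Irene: subject of the clause headed by 'supposed'; c-commands the pronoun but lies outside its binding domain — allowed.
— Nora: possessor inside the object DP of the matrix clause; does not c-command the pronoun — Principle B does not apply; allowed.
— Nora's accountant: object of the matrix clause; c-commands the pronoun but lies outside its binding domain — allowed.
— Zara: subject of the clause headed by 'compared'; c-commands the pronoun within its binding domain — blocked (Principle B).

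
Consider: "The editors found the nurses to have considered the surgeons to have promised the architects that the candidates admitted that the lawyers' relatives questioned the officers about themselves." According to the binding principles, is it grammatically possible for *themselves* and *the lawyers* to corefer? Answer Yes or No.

*themselves* is a reflexive; Principle A requires it to be bound within its binding domain — the clause headed by 'questioned'.
— the lawyers: possessor inside the subject DP of the clause headed by 'questioned'; does not c-command the reflexive — cannot bind it (Principle A).

No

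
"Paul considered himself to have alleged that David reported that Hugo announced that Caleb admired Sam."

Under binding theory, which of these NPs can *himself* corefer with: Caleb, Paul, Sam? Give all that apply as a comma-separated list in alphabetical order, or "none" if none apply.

Paul

*himself* is a reflexive; Principle A requires it to be bound within its binding domain — the matrix clause.
— Caleb: subject of the clause headed by 'admired'; does not c-command the reflexive — cannot bind it (Principle A).
— Paul: subject of the matrix clause; c-commands the reflexive within its binding domain — allowed (Principle A).
— Sam: object of the clause headed by 'admired'; does not c-command the reflexive — cannot bind it (Principle A).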